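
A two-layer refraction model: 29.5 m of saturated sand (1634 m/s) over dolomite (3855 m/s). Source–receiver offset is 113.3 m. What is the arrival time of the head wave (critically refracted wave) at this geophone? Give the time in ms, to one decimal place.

62.1 ms

θ_c = arcsin(V₁/V₂) = arcsin(1634/3855) = 25.08°, cos θ_c = 0.9057.
Intercept time tᵢ = 2h cos θ_c / V₁ = 2·29.5·0.9057/1634 = 0.03270 s.
t = x/V₂ + tᵢ = 113.3/3855 + 0.03270 = 0.06209 s.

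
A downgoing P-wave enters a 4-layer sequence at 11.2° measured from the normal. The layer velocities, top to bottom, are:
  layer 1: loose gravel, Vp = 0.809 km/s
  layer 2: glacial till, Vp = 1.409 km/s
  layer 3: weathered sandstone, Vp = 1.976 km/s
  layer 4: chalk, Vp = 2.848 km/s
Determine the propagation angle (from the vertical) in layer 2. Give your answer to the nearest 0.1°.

Snell's law across each interface conserves sin θ / V, so sin θ_2 = V_2·sin θ₁/V₁.
sin θ_2 = 1.409 × sin 11.2° / 0.809 = 0.3383.
θ_2 = arcsin 0.3383 = 19.77°.

19.8°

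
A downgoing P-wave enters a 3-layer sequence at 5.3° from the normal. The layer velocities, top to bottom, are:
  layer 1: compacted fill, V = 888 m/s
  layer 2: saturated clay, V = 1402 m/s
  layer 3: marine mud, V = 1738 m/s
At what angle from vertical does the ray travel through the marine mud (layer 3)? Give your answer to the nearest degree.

10°

Snell's law across each interface conserves sin θ / V, so sin θ_3 = V_3·sin θ₁/V₁.
sin θ_3 = 1738 × sin 5.3° / 888 = 0.1808.
θ_3 = arcsin 0.1808 = 10.42°.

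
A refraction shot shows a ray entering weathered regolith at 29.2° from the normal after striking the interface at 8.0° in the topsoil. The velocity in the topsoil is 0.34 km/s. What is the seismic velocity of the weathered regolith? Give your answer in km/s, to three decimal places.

Snell's law: sin 8.0°/V₁ = sin 29.2°/V₂.
V₂ = V₁·sin 29.2°/sin 8.0° = 0.34 × 3.5054 = 1.192 km/s.

1.192 km/s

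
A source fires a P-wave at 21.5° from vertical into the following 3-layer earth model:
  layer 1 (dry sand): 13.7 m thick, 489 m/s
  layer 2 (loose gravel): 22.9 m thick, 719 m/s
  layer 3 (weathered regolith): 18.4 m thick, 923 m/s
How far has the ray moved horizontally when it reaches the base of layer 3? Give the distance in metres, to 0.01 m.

37.67 m

Apply Snell's law at each interface; in layer i the horizontal offset is hᵢ·tan θᵢ.
Layer 1: θ = 21.50°; offset = 13.7·tan 21.50° = 5.3966 m.
Layer 2: sin θ = 719·sin 21.5°/489 = 0.5389, θ = 32.61°; offset = 22.9·tan 32.61° = 14.6495 m.
Layer 3: sin θ = 923·sin 21.5°/489 = 0.6918, θ = 43.77°; offset = 18.4·tan 43.77° = 17.6272 m.
Summing the layer offsets gives 37.6733 m.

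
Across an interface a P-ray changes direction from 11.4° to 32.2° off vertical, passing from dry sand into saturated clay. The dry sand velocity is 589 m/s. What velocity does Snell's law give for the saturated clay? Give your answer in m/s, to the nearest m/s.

sin 11.4° = 0.1977; sin 32.2° = 0.5329.
V₂ = V₁·(sin θ₂/sin θ₁) = 589·(0.5329/0.1977) = 1587.92 m/s.

1588 m/s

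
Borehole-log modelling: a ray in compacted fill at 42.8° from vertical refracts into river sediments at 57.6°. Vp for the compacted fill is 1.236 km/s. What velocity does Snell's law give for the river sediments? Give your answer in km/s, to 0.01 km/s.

sin 42.8° = 0.6794; sin 57.6° = 0.8443.
V₂ = V₁·(sin θ₂/sin θ₁) = 1.236·(0.8443/0.6794) = 1.54 km/s.

1.54 km/s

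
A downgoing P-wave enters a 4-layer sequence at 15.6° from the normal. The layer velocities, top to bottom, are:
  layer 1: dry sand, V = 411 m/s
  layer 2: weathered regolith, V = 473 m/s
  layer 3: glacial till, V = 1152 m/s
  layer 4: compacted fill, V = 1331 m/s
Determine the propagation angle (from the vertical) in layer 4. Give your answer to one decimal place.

60.6°

Snell's law across each interface conserves sin θ / V, so sin θ_4 = V_4·sin θ₁/V₁.
sin θ_4 = 1331 × sin 15.6° / 411 = 0.8709.
θ_4 = arcsin 0.8709 = 60.56°.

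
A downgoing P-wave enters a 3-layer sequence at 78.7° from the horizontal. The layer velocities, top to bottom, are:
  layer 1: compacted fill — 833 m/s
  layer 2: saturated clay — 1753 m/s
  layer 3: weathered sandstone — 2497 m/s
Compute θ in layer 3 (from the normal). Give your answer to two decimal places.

From the normal: θ₁ = 90° − 78.7° = 11.3°.
Snell's law across each interface conserves sin θ / V, so sin θ_3 = V_3·sin θ₁/V₁.
sin θ_3 = 2497 × sin 11.3° / 833 = 0.5874.
θ_3 = arcsin 0.5874 = 35.97°.

35.97°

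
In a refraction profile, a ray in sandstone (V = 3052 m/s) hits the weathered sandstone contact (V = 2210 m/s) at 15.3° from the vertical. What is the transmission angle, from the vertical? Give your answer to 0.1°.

sin θ₁/V₁ = sin θ₂/V₂ ⇒ sin θ₂ = 2210·sin 15.3°/3052 = 2210·0.2639/3052 = 0.1911.
θ₂ = arcsin 0.1911 = 11.02° from the normal.

11.0°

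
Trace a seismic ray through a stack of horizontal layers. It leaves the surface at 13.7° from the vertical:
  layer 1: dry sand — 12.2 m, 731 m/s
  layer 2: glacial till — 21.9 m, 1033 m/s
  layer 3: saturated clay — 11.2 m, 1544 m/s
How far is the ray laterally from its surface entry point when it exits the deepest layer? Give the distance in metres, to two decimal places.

p = sin θ₁/V₁ = sin 13.7°/731 = 3.2399e-04 s/m is conserved through the stack.
Layer 1: θ = 13.70°; offset = 12.2·tan 13.70° = 2.9740 m.
Layer 2: sin θ = p·1033 = 0.3347 → θ = 19.55°; offset = 21.9·tan 19.55° = 7.7781 m.
Layer 3: sin θ = p·1544 = 0.5002 → θ = 30.02°; offset = 11.2·tan 30.02° = 6.4705 m.
Total horizontal offset = 17.2227 m.

17.22 m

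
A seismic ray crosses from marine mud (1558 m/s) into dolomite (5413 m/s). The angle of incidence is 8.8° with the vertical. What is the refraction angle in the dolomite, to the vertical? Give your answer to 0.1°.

32.1°

Snell's law: sin θ₂ = (V₂/V₁)·sin θ₁ = (5413/1558)·sin 8.8° = 0.5315.
θ₂ = arcsin 0.5315 = 32.11° from the normal.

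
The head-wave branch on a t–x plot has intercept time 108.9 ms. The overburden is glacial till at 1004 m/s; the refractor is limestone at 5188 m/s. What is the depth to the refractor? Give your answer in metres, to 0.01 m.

θ_c = arcsin(1004/5188) = 11.16°; cos θ_c = 0.9811.
tᵢ = 2h cos θ_c/V₁ ⇒ h = tᵢ·V₁/(2 cos θ_c) = 0.1089·1004/(2·0.9811) = 55.72 m.

55.72 m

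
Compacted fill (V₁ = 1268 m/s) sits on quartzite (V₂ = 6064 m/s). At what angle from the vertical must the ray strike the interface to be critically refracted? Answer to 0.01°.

12.07°

At critical incidence the refracted ray runs along the interface (θ₂ = 90°), so sin θ_c = V₁/V₂.
θ_c = arcsin(1268/6064) = arcsin 0.2091 = 12.07°.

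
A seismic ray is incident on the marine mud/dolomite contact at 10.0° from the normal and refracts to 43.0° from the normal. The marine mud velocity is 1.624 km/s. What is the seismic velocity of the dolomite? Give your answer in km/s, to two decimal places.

6.38 km/s

sin 10.0° = 0.1736; sin 43.0° = 0.6820.
V₂ = V₁·(sin θ₂/sin θ₁) = 1.624·(0.6820/0.1736) = 6.38 km/s.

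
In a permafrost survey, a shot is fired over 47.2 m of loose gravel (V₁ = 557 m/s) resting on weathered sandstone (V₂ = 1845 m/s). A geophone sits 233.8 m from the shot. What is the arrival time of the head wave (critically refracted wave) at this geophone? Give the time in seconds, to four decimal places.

t = x/V₂ + 2h·√(V₂²−V₁²)/(V₁V₂).
√(V₂²−V₁²) = √(1845²−557²) = 1758.9 m/s; delay term = 2·47.2·1758.9/(557·1845) = 0.16157 s.
t = 233.8/1845 + 0.16157 = 0.28829 s.

0.2883 s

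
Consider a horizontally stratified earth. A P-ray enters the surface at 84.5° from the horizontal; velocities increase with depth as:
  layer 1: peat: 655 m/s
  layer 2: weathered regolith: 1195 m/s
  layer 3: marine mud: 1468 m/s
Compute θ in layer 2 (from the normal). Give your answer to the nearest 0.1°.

10.1°

From the normal: θ₁ = 90° − 84.5° = 5.5°.
Snell's law across each interface conserves sin θ / V, so sin θ_2 = V_2·sin θ₁/V₁.
sin θ_2 = 1195 × sin 5.5° / 655 = 0.1749.
θ_2 = 10.07° from the vertical.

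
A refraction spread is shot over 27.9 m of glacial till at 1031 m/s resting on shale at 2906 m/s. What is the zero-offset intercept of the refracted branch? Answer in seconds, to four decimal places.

0.0506 s

θ_c = arcsin(V₁/V₂) = arcsin(1031/2906) = 20.78°; cos θ_c = 0.9349.
tᵢ = 2h·cos θ_c / V₁ = 2·27.9·0.9349 / 1031 = 0.05060 s.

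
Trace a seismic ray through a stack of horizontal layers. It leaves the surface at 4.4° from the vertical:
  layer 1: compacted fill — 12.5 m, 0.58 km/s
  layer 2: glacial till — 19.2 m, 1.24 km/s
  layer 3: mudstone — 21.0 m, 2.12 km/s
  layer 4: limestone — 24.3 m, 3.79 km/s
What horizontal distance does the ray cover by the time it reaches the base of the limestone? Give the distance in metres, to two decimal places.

24.37 m

p = sin θ₁/V₁ = sin 4.4°/0.58 = 1.3227e-01 s/km is conserved through the stack.
Layer 1: θ = 4.40°; offset = 12.5·tan 4.40° = 0.9618 m.
Layer 2: sin θ = p·1.24 = 0.1640 → θ = 9.44°; offset = 19.2·tan 9.44° = 3.1924 m.
Layer 3: sin θ = p·2.12 = 0.2804 → θ = 16.29°; offset = 21.0·tan 16.29° = 6.1350 m.
Layer 4: sin θ = p·3.79 = 0.5013 → θ = 30.09°; offset = 24.3·tan 30.09° = 14.0790 m.
Summing the layer offsets gives 24.3683 m.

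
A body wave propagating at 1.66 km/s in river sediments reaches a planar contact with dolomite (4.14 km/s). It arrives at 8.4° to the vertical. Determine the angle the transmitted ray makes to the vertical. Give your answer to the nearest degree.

Snell's law: sin θ₂ = (V₂/V₁)·sin θ₁ = (4.14/1.66)·sin 8.4° = 0.3643.
θ₂ = sin⁻¹(0.3643) = 21.37° (from vertical).

21°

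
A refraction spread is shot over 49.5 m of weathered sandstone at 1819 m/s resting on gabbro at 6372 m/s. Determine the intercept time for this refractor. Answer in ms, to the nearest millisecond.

θ_c = arcsin(V₁/V₂) = arcsin(1819/6372) = 16.59°; cos θ_c = 0.9584.
tᵢ = 2h·cos θ_c / V₁ = 2·49.5·0.9584 / 1819 = 0.05216 s.

52 ms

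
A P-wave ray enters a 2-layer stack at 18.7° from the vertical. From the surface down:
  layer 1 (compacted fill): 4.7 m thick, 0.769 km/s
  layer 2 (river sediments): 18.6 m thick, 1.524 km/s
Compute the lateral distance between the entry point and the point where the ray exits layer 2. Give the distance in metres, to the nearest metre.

17 m

Apply Snell's law at each interface; in layer i the horizontal offset is hᵢ·tan θᵢ.
Layer 1: θ = 18.70°; offset = 4.7·tan 18.70° = 1.591 m.
Layer 2: sin θ = 1.524·sin 18.7°/0.769 = 0.6354, θ = 39.45°; offset = 18.6·tan 39.45° = 15.305 m.
Σ offsets = 16.896 m.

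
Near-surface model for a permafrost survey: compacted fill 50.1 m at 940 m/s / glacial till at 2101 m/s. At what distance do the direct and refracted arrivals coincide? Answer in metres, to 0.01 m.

162.17 m

x_cross = 2h·√((V₂+V₁)/(V₂−V₁)).
(V₂+V₁)/(V₂−V₁) = (2101+940)/(2101−940) = 2.6193; √ = 1.6184.
x_cross = 2·50.1·1.6184 = 162.17 m.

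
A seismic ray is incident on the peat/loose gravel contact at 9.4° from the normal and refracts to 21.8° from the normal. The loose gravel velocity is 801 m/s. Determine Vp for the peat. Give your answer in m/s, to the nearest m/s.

sin 9.4° = 0.1633; sin 21.8° = 0.3714.
V₁ = V₂·(sin θ₁/sin θ₂) = 801·(0.1633/0.3714) = 352.28 m/s.

352 m/s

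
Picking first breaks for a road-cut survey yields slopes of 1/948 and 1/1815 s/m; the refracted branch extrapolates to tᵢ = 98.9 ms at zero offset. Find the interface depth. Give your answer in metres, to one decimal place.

55.0 m

h = tᵢ·V₁·V₂ / (2·√(V₂²−V₁²)).
√(V₂²−V₁²) = √(1815² − 948²) = 1547.7 m/s.
h = 0.0989 s × 948 × 1815 / (2 × 1547.7) = 54.97 m.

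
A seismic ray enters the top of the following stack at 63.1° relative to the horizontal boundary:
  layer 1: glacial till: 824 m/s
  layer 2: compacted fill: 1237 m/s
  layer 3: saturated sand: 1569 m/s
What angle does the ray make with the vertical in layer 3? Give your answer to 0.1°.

From the normal: θ₁ = 90° − 63.1° = 26.9°.
Ray parameter p = sin 26.9° / 824 = 5.4907e-04 s/m.
sin θ_3 = p·V_3 = 5.4907e-04 × 1569 = 0.8615.
θ_3 = 59.48° from the vertical.

59.5°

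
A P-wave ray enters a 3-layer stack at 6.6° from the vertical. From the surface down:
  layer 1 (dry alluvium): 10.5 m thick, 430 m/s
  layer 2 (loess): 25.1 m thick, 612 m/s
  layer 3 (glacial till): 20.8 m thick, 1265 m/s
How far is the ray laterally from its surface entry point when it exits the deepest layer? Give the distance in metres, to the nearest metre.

13 m

Apply Snell's law at each interface; in layer i the horizontal offset is hᵢ·tan θᵢ.
Layer 1: θ = 6.60°; offset = 10.5·tan 6.60° = 1.215 m.
Layer 2: sin θ = 612·sin 6.6°/430 = 0.1636, θ = 9.42°; offset = 25.1·tan 9.42° = 4.162 m.
Layer 3: sin θ = 1265·sin 6.6°/430 = 0.3381, θ = 19.76°; offset = 20.8·tan 19.76° = 7.473 m.
Summing the layer offsets gives 12.850 m.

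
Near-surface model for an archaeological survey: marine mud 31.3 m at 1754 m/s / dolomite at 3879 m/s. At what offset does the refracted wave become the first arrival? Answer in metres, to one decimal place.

x_cross = 2h·√((V₂+V₁)/(V₂−V₁)).
(V₂+V₁)/(V₂−V₁) = (3879+1754)/(3879−1754) = 2.6508; √ = 1.6281.
x_cross = 2·31.3·1.6281 = 101.92 m.

101.9 m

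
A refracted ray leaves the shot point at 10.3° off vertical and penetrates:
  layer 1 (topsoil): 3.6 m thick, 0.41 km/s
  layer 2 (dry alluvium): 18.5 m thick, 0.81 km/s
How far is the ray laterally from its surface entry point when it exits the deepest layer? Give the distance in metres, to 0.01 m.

Apply Snell's law at each interface; in layer i the horizontal offset is hᵢ·tan θᵢ.
Layer 1: θ = 10.30°; offset = 3.6·tan 10.30° = 0.6542 m.
Layer 2: sin θ = 0.81·sin 10.3°/0.41 = 0.3532, θ = 20.69°; offset = 18.5·tan 20.69° = 6.9853 m.
Σ offsets = 7.6396 m.

7.64 m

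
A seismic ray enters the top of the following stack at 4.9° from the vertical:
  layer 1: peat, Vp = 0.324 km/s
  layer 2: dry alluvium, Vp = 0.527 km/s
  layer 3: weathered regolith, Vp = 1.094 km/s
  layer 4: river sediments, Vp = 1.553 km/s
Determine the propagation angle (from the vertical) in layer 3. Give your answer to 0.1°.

16.8°

Snell's law across each interface conserves sin θ / V, so sin θ_3 = V_3·sin θ₁/V₁.
sin θ_3 = 1.094 × sin 4.9° / 0.324 = 0.2884.
θ_3 = 16.76° from the vertical.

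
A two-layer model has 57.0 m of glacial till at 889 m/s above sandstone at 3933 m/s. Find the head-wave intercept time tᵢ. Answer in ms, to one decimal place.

tᵢ = 2h·√(V₂²−V₁²)/(V₁V₂).
√(V₂²−V₁²) = √(3933²−889²) = 3831.2 m/s.
tᵢ = 2·57.0·3831.2/(889·3933) = 0.12492 s.

124.9 ms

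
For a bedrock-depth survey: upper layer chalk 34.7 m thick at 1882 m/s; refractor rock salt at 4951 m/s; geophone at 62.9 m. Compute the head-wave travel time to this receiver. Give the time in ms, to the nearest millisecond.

47 ms

θ_c = arcsin(V₁/V₂) = arcsin(1882/4951) = 22.34°, cos θ_c = 0.9249.
Intercept time tᵢ = 2h cos θ_c / V₁ = 2·34.7·0.9249/1882 = 0.03411 s.
t = x/V₂ + tᵢ = 62.9/4951 + 0.03411 = 0.04681 s.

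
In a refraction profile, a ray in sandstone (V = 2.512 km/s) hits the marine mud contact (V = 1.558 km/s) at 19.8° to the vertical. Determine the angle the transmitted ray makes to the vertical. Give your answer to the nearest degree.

sin θ₁/V₁ = sin θ₂/V₂ ⇒ sin θ₂ = 1.558·sin 19.8°/2.512 = 1.558·0.3387/2.512 = 0.2101.
θ₂ = sin⁻¹(0.2101) = 12.13° (from vertical).

12°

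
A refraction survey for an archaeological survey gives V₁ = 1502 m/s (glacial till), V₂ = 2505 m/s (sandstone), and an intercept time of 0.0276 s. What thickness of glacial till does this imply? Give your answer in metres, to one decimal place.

θ_c = arcsin(1502/2505) = 36.84°; cos θ_c = 0.8003.
tᵢ = 2h cos θ_c/V₁ ⇒ h = tᵢ·V₁/(2 cos θ_c) = 0.0276·1502/(2·0.8003) = 25.90 m.

25.9 m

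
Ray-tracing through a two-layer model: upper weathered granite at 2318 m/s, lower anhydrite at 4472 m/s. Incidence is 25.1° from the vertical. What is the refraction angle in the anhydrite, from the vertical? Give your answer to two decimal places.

Snell's law: sin θ₂ = (V₂/V₁)·sin θ₁ = (4472/2318)·sin 25.1° = 0.8184.
θ₂ = arcsin 0.8184 = 54.92° from the normal.

54.92°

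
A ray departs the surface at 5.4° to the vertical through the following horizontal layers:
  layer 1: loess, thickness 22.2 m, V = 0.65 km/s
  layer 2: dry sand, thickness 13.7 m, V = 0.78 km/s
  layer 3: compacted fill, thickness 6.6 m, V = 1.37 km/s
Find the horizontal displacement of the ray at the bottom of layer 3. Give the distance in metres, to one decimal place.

Apply Snell's law at each interface; in layer i the horizontal offset is hᵢ·tan θᵢ.
Layer 1: θ = 5.40°; offset = 22.2·tan 5.40° = 2.099 m.
Layer 2: sin θ = 0.78·sin 5.4°/0.65 = 0.1129, θ = 6.48°; offset = 13.7·tan 6.48° = 1.557 m.
Layer 3: sin θ = 1.37·sin 5.4°/0.65 = 0.1984, θ = 11.44°; offset = 6.6·tan 11.44° = 1.336 m.
Σ offsets = 4.991 m.

5.0 m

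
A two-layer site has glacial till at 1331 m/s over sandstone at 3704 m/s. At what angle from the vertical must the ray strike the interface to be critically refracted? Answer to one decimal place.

21.1°

Critical incidence: sin θ_c = V₁/V₂ = 1331/3704 = 0.3593.
θ_c = arcsin 0.3593 = 21.06°.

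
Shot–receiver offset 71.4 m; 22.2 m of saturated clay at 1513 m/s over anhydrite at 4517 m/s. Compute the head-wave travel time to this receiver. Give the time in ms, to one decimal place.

43.5 ms

t = x/V₂ + 2h·√(V₂²−V₁²)/(V₁V₂).
√(V₂²−V₁²) = √(4517²−1513²) = 4256.1 m/s; delay term = 2·22.2·4256.1/(1513·4517) = 0.02765 s.
t = 71.4/4517 + 0.02765 = 0.04346 s.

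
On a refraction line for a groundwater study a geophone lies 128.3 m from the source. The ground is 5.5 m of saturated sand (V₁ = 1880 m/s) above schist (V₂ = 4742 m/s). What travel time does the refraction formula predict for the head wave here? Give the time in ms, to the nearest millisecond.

32 ms

t = x/V₂ + 2h·√(V₂²−V₁²)/(V₁V₂).
√(V₂²−V₁²) = √(4742²−1880²) = 4353.4 m/s; delay term = 2·5.5·4353.4/(1880·4742) = 0.00537 s.
t = 128.3/4742 + 0.00537 = 0.03243 s.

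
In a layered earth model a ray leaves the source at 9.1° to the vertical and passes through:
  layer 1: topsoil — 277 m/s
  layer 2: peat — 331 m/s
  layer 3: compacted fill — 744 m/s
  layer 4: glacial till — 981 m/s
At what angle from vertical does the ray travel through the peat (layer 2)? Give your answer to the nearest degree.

Ray parameter p = sin 9.1° / 277 = 5.7097e-04 s/m.
sin θ_2 = p·V_2 = 5.7097e-04 × 331 = 0.1890.
θ_2 = arcsin 0.1890 = 10.89°.

11°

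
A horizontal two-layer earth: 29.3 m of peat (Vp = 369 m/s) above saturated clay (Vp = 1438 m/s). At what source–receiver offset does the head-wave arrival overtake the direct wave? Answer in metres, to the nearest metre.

76 m

θ_c = arcsin(369/1438) = 14.87°, so cos θ_c = 0.9665 and tᵢ = 2h cos θ_c/V₁ = 0.1535 s.
At crossover x/V₁ = x/V₂ + tᵢ ⇒ x = tᵢ/(1/V₁ − 1/V₂) = 0.15349/(2.7100e-03 − 6.9541e-04) = 76.19 m.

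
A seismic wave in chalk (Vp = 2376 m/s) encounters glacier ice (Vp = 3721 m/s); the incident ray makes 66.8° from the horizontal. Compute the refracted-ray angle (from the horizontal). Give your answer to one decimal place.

Convert to the normal: θ₁ = 90° − 66.8° = 23.2°.
Snell's law: sin θ₂ = (V₂/V₁)·sin θ₁ = (3721/2376)·sin 23.2° = 0.6169.
θ₂ = arcsin 0.6169 = 38.09° from the normal.
From the interface: 90° − 38.09° = 51.91°.

51.9°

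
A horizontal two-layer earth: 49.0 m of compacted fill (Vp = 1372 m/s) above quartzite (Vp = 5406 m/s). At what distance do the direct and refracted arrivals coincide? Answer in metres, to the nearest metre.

θ_c = arcsin(1372/5406) = 14.70°, so cos θ_c = 0.9673 and tᵢ = 2h cos θ_c/V₁ = 0.0691 s.
At crossover x/V₁ = x/V₂ + tᵢ ⇒ x = tᵢ/(1/V₁ − 1/V₂) = 0.06909/(7.2886e-04 − 1.8498e-04) = 127.03 m.

127 m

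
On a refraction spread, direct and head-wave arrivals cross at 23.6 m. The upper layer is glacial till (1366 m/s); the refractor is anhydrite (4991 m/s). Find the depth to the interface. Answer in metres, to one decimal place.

x_cross = 2h·√((V₂+V₁)/(V₂−V₁)) → h = x_cross / (2·√((V₂+V₁)/(V₂−V₁))).
√((V₂+V₁)/(V₂−V₁)) = √((4991+1366)/(4991−1366)) = 1.3243.
h = 23.6 / (2·1.3243) = 8.91 m.

8.9 m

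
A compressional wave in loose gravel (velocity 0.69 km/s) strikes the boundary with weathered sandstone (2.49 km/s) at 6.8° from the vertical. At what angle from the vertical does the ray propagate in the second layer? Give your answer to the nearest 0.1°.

sin θ₁/V₁ = sin θ₂/V₂ ⇒ sin θ₂ = 2.49·sin 6.8°/0.69 = 2.49·0.1184/0.69 = 0.4273.
θ₂ = arcsin 0.4273 = 25.30° from the normal.

25.3°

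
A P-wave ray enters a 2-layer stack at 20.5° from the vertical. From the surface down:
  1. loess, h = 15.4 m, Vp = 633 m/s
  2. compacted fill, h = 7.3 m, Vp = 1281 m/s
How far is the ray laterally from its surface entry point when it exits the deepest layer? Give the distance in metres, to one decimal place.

Apply Snell's law at each interface; in layer i the horizontal offset is hᵢ·tan θᵢ.
Layer 1: θ = 20.50°; offset = 15.4·tan 20.50° = 5.758 m.
Layer 2: sin θ = 1281·sin 20.5°/633 = 0.7087, θ = 45.13°; offset = 7.3·tan 45.13° = 7.333 m.
Σ offsets = 13.091 m.

13.1 m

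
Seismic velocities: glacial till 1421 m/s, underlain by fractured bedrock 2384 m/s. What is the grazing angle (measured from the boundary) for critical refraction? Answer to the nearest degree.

53°

Critical incidence: sin θ_c = V₁/V₂ = 1421/2384 = 0.5961.
θ_c = arcsin 0.5961 = 36.59°.
Measured from the interface: 90° − 36.59° = 53.41°.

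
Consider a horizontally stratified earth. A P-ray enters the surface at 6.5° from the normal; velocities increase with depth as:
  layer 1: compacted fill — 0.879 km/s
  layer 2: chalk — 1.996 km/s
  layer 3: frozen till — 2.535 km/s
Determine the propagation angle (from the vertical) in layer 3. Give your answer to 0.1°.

19.1°

Ray parameter p = sin 6.5° / 0.879 = 1.2879e-01 s/km.
sin θ_3 = p·V_3 = 1.2879e-01 × 2.535 = 0.3265.
θ_3 = arcsin 0.3265 = 19.05°.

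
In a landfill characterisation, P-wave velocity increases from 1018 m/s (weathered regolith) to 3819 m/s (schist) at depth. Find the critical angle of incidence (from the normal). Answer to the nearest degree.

At critical incidence the refracted ray runs along the interface (θ₂ = 90°), so sin θ_c = V₁/V₂.
θ_c = arcsin(1018/3819) = arcsin 0.2666 = 15.46°.

15°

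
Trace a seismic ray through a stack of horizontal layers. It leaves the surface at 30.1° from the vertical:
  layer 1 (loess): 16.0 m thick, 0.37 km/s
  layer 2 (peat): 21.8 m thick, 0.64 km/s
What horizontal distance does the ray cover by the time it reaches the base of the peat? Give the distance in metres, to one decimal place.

47.3 m

Apply Snell's law at each interface; in layer i the horizontal offset is hᵢ·tan θᵢ.
Layer 1: θ = 30.10°; offset = 16.0·tan 30.10° = 9.275 m.
Layer 2: sin θ = 0.64·sin 30.1°/0.37 = 0.8675, θ = 60.17°; offset = 21.8·tan 60.17° = 38.014 m.
Σ offsets = 47.289 m.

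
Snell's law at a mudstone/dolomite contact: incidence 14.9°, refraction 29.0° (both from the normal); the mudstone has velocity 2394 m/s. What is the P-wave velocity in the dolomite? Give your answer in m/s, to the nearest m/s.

sin 14.9° = 0.2571; sin 29.0° = 0.4848.
V₂ = V₁·(sin θ₂/sin θ₁) = 2394·(0.4848/0.2571) = 4513.75 m/s.

4514 m/s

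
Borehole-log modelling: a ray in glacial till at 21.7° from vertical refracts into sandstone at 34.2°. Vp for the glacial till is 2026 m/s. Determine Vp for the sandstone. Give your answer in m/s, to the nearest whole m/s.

3080 m/s

sin 21.7° = 0.3697; sin 34.2° = 0.5621.
V₂ = V₁·(sin θ₂/sin θ₁) = 2026·(0.5621/0.3697) = 3079.89 m/s.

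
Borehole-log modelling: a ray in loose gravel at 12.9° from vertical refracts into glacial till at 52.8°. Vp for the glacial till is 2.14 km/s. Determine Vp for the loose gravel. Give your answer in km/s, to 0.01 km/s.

sin 12.9° = 0.2233; sin 52.8° = 0.7965.
V₁ = V₂·(sin θ₁/sin θ₂) = 2.14·(0.2233/0.7965) = 0.60 km/s.

0.60 km/s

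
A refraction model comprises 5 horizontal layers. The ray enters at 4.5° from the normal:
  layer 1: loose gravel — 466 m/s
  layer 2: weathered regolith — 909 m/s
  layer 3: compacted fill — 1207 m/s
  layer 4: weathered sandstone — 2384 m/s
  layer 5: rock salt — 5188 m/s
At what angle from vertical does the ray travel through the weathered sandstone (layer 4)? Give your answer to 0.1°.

Snell's law across each interface conserves sin θ / V, so sin θ_4 = V_4·sin θ₁/V₁.
sin θ_4 = 2384 × sin 4.5° / 466 = 0.4014.
θ_4 = arcsin 0.4014 = 23.66°.

23.7°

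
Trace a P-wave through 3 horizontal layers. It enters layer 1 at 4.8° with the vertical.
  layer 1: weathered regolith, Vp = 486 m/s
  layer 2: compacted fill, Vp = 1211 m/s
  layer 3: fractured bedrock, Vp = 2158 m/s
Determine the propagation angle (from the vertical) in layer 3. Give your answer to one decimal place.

21.8°

Ray parameter p = sin 4.8° / 486 = 1.7218e-04 s/m.
sin θ_3 = p·V_3 = 1.7218e-04 × 2158 = 0.3716.
θ_3 = 21.81° from the vertical.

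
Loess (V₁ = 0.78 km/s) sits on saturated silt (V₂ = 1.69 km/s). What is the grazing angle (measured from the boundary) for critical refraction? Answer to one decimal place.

Critical incidence: sin θ_c = V₁/V₂ = 0.78/1.69 = 0.4615.
θ_c = arcsin 0.4615 = 27.49°.
Measured from the interface: 90° − 27.49° = 62.51°.

62.5°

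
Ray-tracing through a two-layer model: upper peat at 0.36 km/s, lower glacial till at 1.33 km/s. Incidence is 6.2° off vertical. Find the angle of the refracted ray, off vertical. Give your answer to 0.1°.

23.5°

sin θ₁/V₁ = sin θ₂/V₂ ⇒ sin θ₂ = 1.33·sin 6.2°/0.36 = 1.33·0.1080/0.36 = 0.3990.
θ₂ = arcsin 0.3990 = 23.52° from the normal.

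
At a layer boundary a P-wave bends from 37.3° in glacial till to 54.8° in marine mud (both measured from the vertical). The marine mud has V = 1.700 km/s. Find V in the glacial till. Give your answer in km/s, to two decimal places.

Snell's law: sin 37.3°/V₁ = sin 54.8°/V₂.
V₁ = V₂·sin 37.3°/sin 54.8° = 1.700 × 0.7416 = 1.26 km/s.

1.26 km/s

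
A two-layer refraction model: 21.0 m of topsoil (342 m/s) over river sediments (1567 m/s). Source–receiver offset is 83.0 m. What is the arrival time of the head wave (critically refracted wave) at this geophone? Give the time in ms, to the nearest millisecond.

173 ms

θ_c = arcsin(V₁/V₂) = arcsin(342/1567) = 12.61°, cos θ_c = 0.9759.
Intercept time tᵢ = 2h cos θ_c / V₁ = 2·21.0·0.9759/342 = 0.11985 s.
t = x/V₂ + tᵢ = 83.0/1567 + 0.11985 = 0.17281 s.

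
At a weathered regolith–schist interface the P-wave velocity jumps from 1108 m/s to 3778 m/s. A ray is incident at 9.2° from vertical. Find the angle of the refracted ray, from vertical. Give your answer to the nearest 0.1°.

Snell's law: sin θ₂ = (V₂/V₁)·sin θ₁ = (3778/1108)·sin 9.2° = 0.5452.
θ₂ = arcsin 0.5452 = 33.04° from the normal.

33.0°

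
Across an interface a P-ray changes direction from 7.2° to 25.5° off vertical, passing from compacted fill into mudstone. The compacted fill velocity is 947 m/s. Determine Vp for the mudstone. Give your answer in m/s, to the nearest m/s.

Snell's law: sin 7.2°/V₁ = sin 25.5°/V₂.
V₂ = V₁·sin 25.5°/sin 7.2° = 947 × 3.4349 = 3252.88 m/s.

3253 m/s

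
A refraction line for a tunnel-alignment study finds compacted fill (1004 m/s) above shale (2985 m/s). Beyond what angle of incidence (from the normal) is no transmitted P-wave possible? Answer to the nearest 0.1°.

19.7°

At critical incidence the refracted ray runs along the interface (θ₂ = 90°), so sin θ_c = V₁/V₂.
θ_c = arcsin(1004/2985) = arcsin 0.3363 = 19.65°.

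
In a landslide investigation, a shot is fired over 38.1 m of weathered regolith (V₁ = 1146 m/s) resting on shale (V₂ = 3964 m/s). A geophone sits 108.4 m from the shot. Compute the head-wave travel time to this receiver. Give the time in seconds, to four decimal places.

θ_c = arcsin(V₁/V₂) = arcsin(1146/3964) = 16.80°, cos θ_c = 0.9573.
Intercept time tᵢ = 2h cos θ_c / V₁ = 2·38.1·0.9573/1146 = 0.06365 s.
t = x/V₂ + tᵢ = 108.4/3964 + 0.06365 = 0.09100 s.

0.0910 s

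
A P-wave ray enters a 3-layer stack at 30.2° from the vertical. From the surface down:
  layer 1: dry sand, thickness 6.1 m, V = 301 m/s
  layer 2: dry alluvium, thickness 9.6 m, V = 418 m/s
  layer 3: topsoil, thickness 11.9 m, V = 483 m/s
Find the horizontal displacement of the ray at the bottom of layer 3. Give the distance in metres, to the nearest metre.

29 m

p = sin θ₁/V₁ = sin 30.2°/301 = 1.6712e-03 s/m is conserved through the stack.
Layer 1: θ = 30.20°; offset = 6.1·tan 30.20° = 3.550 m.
Layer 2: sin θ = p·418 = 0.6985 → θ = 44.31°; offset = 9.6·tan 44.31° = 9.372 m.
Layer 3: sin θ = p·483 = 0.8072 → θ = 53.82°; offset = 11.9·tan 53.82° = 16.271 m.
Total horizontal offset = 29.193 m.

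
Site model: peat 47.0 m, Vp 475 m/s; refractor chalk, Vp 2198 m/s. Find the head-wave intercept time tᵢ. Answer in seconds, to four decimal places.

0.1932 s

θ_c = arcsin(V₁/V₂) = arcsin(475/2198) = 12.48°; cos θ_c = 0.9764.
tᵢ = 2h·cos θ_c / V₁ = 2·47.0·0.9764 / 475 = 0.19322 s.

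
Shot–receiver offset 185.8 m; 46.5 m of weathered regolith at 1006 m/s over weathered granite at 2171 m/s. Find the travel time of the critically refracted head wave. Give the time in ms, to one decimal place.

167.5 ms

t = x/V₂ + 2h·√(V₂²−V₁²)/(V₁V₂).
√(V₂²−V₁²) = √(2171²−1006²) = 1923.9 m/s; delay term = 2·46.5·1923.9/(1006·2171) = 0.08192 s.
t = 185.8/2171 + 0.08192 = 0.16750 s.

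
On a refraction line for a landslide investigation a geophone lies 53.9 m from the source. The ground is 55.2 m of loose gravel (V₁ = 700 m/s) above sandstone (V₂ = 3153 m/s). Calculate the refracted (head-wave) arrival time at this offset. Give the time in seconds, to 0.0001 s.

0.1709 s

θ_c = arcsin(V₁/V₂) = arcsin(700/3153) = 12.83°, cos θ_c = 0.9750.
Intercept time tᵢ = 2h cos θ_c / V₁ = 2·55.2·0.9750/700 = 0.15378 s.
t = x/V₂ + tᵢ = 53.9/3153 + 0.15378 = 0.17087 s.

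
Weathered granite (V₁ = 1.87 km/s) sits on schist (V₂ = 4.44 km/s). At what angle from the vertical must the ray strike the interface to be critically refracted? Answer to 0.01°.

Critical incidence: sin θ_c = V₁/V₂ = 1.87/4.44 = 0.4212.
θ_c = arcsin 0.4212 = 24.91°.

24.91°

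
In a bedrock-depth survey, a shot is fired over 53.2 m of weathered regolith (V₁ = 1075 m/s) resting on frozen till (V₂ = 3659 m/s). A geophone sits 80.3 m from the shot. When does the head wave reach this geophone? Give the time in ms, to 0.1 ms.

116.6 ms

θ_c = arcsin(V₁/V₂) = arcsin(1075/3659) = 17.09°, cos θ_c = 0.9559.
Intercept time tᵢ = 2h cos θ_c / V₁ = 2·53.2·0.9559/1075 = 0.09461 s.
t = x/V₂ + tᵢ = 80.3/3659 + 0.09461 = 0.11655 s.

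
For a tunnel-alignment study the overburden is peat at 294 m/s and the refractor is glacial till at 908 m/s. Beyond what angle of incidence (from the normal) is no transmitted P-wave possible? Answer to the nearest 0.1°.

At critical incidence the refracted ray runs along the interface (θ₂ = 90°), so sin θ_c = V₁/V₂.
θ_c = arcsin(294/908) = arcsin 0.3238 = 18.89°.

18.9°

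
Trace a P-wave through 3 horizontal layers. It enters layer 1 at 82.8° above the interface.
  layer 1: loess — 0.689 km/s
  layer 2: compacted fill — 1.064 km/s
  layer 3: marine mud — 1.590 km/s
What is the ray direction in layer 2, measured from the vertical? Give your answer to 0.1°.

From the normal: θ₁ = 90° − 82.8° = 7.2°.
Snell's law across each interface conserves sin θ / V, so sin θ_2 = V_2·sin θ₁/V₁.
sin θ_2 = 1.064 × sin 7.2° / 0.689 = 0.1935.
θ_2 = arcsin 0.1935 = 11.16°.

11.2°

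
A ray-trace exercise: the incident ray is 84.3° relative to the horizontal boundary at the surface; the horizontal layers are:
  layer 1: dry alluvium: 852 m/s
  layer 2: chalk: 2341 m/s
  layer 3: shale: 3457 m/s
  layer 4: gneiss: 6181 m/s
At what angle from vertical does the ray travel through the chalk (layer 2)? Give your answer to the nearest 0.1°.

15.8°

From the normal: θ₁ = 90° − 84.3° = 5.7°.
Ray parameter p = sin 5.7° / 852 = 1.1657e-04 s/m.
sin θ_2 = p·V_2 = 1.1657e-04 × 2341 = 0.2729.
θ_2 = arcsin 0.2729 = 15.84°.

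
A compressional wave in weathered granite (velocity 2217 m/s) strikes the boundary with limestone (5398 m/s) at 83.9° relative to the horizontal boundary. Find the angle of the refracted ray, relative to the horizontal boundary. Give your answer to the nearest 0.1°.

75.0°

Convert to the normal: θ₁ = 90° − 83.9° = 6.1°.
sin θ₁/V₁ = sin θ₂/V₂ ⇒ sin θ₂ = 5398·sin 6.1°/2217 = 5398·0.1063/2217 = 0.2587.
θ₂ = sin⁻¹(0.2587) = 14.99° (from vertical).
From the interface: 90° − 14.99° = 75.01°.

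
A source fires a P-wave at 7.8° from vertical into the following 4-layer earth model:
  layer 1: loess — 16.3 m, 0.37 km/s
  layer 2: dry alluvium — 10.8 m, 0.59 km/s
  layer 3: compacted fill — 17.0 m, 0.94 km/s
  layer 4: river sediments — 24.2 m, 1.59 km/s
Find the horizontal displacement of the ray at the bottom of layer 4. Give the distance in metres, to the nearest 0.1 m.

28.2 m

Apply Snell's law at each interface; in layer i the horizontal offset is hᵢ·tan θᵢ.
Layer 1: θ = 7.80°; offset = 16.3·tan 7.80° = 2.233 m.
Layer 2: sin θ = 0.59·sin 7.8°/0.37 = 0.2164, θ = 12.50°; offset = 10.8·tan 12.50° = 2.394 m.
Layer 3: sin θ = 0.94·sin 7.8°/0.37 = 0.3448, θ = 20.17°; offset = 17.0·tan 20.17° = 6.244 m.
Layer 4: sin θ = 1.59·sin 7.8°/0.37 = 0.5832, θ = 35.68°; offset = 24.2·tan 35.68° = 17.375 m.
Total horizontal offset = 28.246 m.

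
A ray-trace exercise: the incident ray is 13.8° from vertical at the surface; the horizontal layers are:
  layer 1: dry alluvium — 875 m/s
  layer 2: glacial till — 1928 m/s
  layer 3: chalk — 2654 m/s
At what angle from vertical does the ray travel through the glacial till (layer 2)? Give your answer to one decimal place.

Ray parameter p = sin 13.8° / 875 = 2.7261e-04 s/m.
sin θ_2 = p·V_2 = 2.7261e-04 × 1928 = 0.5256.
θ_2 = 31.71° from the vertical.

31.7°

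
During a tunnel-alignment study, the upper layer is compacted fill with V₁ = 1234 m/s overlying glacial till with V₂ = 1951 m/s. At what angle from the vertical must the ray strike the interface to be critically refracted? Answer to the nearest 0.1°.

39.2°

At critical incidence the refracted ray runs along the interface (θ₂ = 90°), so sin θ_c = V₁/V₂.
θ_c = arcsin(1234/1951) = arcsin 0.6325 = 39.23°.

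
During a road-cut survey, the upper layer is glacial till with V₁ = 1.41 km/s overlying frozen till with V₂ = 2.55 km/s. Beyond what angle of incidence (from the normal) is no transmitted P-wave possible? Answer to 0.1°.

33.6°

Critical incidence: sin θ_c = V₁/V₂ = 1.41/2.55 = 0.5529.
θ_c = arcsin 0.5529 = 33.57°.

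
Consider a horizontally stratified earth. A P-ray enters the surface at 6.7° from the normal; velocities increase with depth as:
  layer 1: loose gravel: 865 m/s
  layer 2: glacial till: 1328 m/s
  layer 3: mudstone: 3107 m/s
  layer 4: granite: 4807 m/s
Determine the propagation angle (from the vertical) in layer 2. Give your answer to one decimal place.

10.3°

Ray parameter p = sin 6.7° / 865 = 1.3488e-04 s/m.
sin θ_2 = p·V_2 = 1.3488e-04 × 1328 = 0.1791.
θ_2 = 10.32° from the vertical.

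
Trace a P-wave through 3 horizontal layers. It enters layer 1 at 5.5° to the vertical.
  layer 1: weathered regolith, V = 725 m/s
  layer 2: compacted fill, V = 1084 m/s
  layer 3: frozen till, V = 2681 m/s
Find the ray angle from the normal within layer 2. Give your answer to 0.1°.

8.2°

Snell's law across each interface conserves sin θ / V, so sin θ_2 = V_2·sin θ₁/V₁.
sin θ_2 = 1084 × sin 5.5° / 725 = 0.1433.
θ_2 = arcsin 0.1433 = 8.24°.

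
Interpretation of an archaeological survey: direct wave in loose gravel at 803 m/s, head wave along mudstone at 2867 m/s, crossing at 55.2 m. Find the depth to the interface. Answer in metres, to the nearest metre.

h = (x_cross/2)·√((V₂−V₁)/(V₂+V₁)).
(V₂−V₁)/(V₂+V₁) = (2867−803)/(2867+803) = 0.5624; √ = 0.7499.
h = (55.2/2)·0.7499 = 20.70 m.

21 m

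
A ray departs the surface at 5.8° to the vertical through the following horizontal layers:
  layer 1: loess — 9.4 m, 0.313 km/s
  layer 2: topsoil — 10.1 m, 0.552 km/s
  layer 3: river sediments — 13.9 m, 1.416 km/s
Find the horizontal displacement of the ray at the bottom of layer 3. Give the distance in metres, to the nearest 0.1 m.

9.9 m

p = sin θ₁/V₁ = sin 5.8°/0.313 = 3.2286e-01 s/km is conserved through the stack.
Layer 1: θ = 5.80°; offset = 9.4·tan 5.80° = 0.955 m.
Layer 2: sin θ = p·0.552 = 0.1782 → θ = 10.27°; offset = 10.1·tan 10.27° = 1.829 m.
Layer 3: sin θ = p·1.416 = 0.4572 → θ = 27.20°; offset = 13.9·tan 27.20° = 7.145 m.
Total horizontal offset = 9.929 m.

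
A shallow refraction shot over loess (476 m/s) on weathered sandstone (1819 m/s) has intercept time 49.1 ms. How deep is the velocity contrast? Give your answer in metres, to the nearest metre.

h = tᵢ·V₁·V₂ / (2·√(V₂²−V₁²)).
√(V₂²−V₁²) = √(1819² − 476²) = 1755.6 m/s.
h = 0.0491 s × 476 × 1819 / (2 × 1755.6) = 12.11 m.

12 m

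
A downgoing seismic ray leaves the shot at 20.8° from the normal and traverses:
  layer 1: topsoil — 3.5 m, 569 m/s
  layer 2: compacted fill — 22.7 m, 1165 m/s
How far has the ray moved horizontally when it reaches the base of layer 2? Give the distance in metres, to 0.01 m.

25.37 m

Apply Snell's law at each interface; in layer i the horizontal offset is hᵢ·tan θᵢ.
Layer 1: θ = 20.80°; offset = 3.5·tan 20.80° = 1.3295 m.
Layer 2: sin θ = 1165·sin 20.8°/569 = 0.7271, θ = 46.64°; offset = 22.7·tan 46.64° = 24.0389 m.
Summing the layer offsets gives 25.3684 m.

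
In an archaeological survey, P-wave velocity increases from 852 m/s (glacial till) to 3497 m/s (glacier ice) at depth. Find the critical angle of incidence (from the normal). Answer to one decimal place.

Critical incidence: sin θ_c = V₁/V₂ = 852/3497 = 0.2436.
θ_c = arcsin 0.2436 = 14.10°.

14.1°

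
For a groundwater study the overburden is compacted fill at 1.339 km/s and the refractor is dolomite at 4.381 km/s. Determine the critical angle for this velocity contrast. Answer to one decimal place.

At critical incidence the refracted ray runs along the interface (θ₂ = 90°), so sin θ_c = V₁/V₂.
θ_c = arcsin(1.339/4.381) = arcsin 0.3056 = 17.80°.

17.8°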